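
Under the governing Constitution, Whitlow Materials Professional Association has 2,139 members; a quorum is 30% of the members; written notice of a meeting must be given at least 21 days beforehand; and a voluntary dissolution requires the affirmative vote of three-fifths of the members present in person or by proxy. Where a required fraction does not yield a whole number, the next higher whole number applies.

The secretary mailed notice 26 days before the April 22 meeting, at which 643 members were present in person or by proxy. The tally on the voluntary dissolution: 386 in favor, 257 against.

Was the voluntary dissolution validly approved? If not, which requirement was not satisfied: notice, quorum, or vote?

Notice: 26 days given; 21 required. Satisfied.
Quorum: 30% of 2,139 = 641.70, rounded up to 642; 643 present. Satisfied.
Vote: requires three-fifths of those present (643); 3/5 of 643 = 385.80, rounded up to 386, so 386 needed; 386 in favor. Satisfied.

Valid — all requirements satisfied.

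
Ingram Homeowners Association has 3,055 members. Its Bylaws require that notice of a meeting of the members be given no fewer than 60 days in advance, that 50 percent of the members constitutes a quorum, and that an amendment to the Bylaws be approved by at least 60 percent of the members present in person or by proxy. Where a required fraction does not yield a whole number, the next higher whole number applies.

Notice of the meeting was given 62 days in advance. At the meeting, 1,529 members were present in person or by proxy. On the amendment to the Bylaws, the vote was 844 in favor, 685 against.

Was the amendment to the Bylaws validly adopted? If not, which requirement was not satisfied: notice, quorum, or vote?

Notice: 62 days given; 60 required. Satisfied.
Quorum: 50% of 3,055 = 1,527.50, rounded up to 1,528; 1,529 present. Satisfied.
Vote: requires three-fifths of those present (1,529); 3/5 of 1529 = 917.40, rounded up to 918, so 918 needed; 844 in favor. Not satisfied.

Invalid — vote requirement not satisfied.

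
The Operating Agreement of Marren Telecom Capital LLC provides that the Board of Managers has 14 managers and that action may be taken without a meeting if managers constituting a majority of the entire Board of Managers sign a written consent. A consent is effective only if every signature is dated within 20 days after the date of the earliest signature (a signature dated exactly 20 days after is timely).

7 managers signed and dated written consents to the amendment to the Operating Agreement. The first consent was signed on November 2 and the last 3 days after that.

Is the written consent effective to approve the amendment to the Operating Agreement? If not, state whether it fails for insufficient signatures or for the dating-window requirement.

Not effective — insufficient signatures.

Signatures required: a majority of 14 — a majority of 14 is 8, so 8 needed; 7 signed. Insufficient.
Dating window: the latest signature is 3 days after the earliest; the limit is 20 days. Within the window.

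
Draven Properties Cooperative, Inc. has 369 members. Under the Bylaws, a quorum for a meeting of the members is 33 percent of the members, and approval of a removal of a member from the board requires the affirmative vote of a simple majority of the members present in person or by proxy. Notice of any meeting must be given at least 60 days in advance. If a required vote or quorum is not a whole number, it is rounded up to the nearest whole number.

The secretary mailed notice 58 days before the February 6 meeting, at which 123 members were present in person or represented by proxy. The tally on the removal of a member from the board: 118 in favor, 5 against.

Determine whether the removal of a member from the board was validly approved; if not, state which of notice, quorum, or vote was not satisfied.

Notice: 58 days given; 60 required. Not satisfied.
Quorum: 33% of 369 = 121.77, rounded up to 122; 123 present. Satisfied.
Vote: requires a majority of those present (123); a majority of 123 is 62, so 62 needed; 118 in favor. Satisfied.

Invalid — notice requirement not satisfied.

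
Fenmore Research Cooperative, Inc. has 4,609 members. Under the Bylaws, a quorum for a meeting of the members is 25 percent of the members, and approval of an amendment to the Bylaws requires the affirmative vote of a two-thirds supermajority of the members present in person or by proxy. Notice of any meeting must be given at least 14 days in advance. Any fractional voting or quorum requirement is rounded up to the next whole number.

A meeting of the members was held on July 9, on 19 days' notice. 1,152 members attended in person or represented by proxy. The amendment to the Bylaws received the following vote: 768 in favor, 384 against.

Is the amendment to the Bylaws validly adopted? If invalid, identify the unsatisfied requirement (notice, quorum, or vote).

Invalid — quorum requirement not satisfied.

Notice: 19 days given; 14 required. Satisfied.
Quorum: 25% of 4,609 = 1,152.25, rounded up to 1,153; 1,152 present. Not satisfied.
Vote: requires two-thirds of those present (1,152); 2/3 of 1152 = 768, so 768 needed; 768 in favor. Satisfied.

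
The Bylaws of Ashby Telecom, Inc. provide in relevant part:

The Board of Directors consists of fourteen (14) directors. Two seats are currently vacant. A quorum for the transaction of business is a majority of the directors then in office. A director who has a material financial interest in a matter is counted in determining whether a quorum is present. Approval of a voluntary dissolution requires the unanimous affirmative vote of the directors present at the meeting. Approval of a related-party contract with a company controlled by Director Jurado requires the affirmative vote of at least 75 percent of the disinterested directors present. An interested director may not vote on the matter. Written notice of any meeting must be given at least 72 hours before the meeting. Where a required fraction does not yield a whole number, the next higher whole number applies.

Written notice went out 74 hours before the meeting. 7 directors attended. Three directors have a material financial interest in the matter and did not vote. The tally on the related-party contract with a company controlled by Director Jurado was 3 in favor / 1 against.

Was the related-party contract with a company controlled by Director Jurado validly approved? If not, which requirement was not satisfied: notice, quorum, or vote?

Notice: 74 hours given; 72 required (74 ≥ 72). Satisfied.
Quorum: 7 present (interested directors count toward quorum); quorum is 7. Satisfied.
Vote: the related-party contract with a company controlled by Director Jurado requires three-fourths of the disinterested directors present (7 − 3 = 4). 3/4 of 4 = 3, so 3 affirmative votes are needed; 3 voted in favor. Satisfied.

Valid — all requirements satisfied.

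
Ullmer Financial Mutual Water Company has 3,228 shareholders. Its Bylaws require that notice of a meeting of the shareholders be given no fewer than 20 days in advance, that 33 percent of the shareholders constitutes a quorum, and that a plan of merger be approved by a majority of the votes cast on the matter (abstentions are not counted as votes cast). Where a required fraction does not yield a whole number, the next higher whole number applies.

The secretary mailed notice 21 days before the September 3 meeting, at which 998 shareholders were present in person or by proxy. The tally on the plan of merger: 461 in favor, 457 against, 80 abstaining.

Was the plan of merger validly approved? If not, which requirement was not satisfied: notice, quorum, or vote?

Notice: 21 days given; 20 required. Satisfied.
Quorum: 33% of 3,228 = 1,065.24, rounded up to 1,066; 998 present. Not satisfied.
Vote: requires a majority of the votes cast (998 − 80 abstaining = 918); a majority of 918 is 460, so 460 needed; 461 in favor. Satisfied.

Invalid — quorum requirement not satisfied.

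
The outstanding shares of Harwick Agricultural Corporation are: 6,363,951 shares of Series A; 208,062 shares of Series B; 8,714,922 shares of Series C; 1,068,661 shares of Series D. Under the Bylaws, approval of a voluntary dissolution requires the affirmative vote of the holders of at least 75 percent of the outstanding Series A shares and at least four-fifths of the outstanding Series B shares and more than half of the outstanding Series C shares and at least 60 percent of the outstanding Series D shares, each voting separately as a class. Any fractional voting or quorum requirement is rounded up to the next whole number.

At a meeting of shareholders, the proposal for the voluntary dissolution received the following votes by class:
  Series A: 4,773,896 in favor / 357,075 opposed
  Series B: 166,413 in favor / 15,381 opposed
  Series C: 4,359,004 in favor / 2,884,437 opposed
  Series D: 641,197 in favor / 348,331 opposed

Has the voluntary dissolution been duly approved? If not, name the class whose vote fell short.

Not approved — the Series B shares did not give the required vote.

Series A: 3/4 of 6363951 = 4772963.25, rounded up to 4772964; 4,772,964 required, 4,773,896 in favor — approved.
Series B: 4/5 of 208062 = 166449.60, rounded up to 166450; 166,450 required, 166,413 in favor — not approved.
Series C: a majority of 8714922 is 4357462; 4,357,462 required, 4,359,004 in favor — approved.
Series D: 3/5 of 1068661 = 641196.60, rounded up to 641197; 641,197 required, 641,197 in favor — approved.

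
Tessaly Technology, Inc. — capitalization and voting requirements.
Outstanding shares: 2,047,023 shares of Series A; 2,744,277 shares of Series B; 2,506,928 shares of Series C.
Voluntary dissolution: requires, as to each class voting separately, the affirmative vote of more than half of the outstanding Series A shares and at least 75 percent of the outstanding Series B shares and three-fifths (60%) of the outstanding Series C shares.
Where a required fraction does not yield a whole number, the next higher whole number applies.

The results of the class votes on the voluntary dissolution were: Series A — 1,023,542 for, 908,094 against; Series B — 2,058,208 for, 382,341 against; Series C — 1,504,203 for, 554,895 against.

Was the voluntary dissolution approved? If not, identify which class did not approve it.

Approved — every class gave the required vote.

Series A: a majority of 2047023 is 1023512; 1,023,512 required, 1,023,542 in favor — approved.
Series B: 3/4 of 2744277 = 2058207.75, rounded up to 2058208; 2,058,208 required, 2,058,208 in favor — approved.
Series C: 3/5 of 2506928 = 1504156.80, rounded up to 1504157; 1,504,157 required, 1,504,203 in favor — approved.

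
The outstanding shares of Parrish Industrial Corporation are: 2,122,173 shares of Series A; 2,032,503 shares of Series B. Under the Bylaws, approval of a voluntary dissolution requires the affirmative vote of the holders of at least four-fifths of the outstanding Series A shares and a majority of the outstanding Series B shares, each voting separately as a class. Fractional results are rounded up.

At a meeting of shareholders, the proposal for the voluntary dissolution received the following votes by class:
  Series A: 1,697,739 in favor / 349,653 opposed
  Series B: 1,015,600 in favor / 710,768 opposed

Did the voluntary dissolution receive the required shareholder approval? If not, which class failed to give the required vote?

Not approved — the Series B shares did not give the required vote.

Series A: 4/5 of 2122173 = 1697738.40, rounded up to 1697739; 1,697,739 required, 1,697,739 in favor — approved.
Series B: a majority of 2032503 is 1016252; 1,016,252 required, 1,015,600 in favor — not approved.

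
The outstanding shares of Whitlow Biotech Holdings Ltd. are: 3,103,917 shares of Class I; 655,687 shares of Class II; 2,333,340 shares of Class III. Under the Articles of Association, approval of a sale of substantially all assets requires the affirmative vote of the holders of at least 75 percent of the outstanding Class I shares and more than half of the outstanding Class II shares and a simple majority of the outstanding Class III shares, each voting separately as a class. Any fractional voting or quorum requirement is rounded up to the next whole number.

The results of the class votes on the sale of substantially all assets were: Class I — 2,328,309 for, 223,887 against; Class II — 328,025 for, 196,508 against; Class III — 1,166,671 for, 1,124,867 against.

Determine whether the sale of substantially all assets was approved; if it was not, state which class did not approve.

Class I: 3/4 of 3103917 = 2327937.75, rounded up to 2327938; 2,327,938 required, 2,328,309 in favor — approved.
Class II: a majority of 655687 is 327844; 327,844 required, 328,025 in favor — approved.
Class III: a majority of 2333340 is 1166671; 1,166,671 required, 1,166,671 in favor — approved.

Approved — every class gave the required vote.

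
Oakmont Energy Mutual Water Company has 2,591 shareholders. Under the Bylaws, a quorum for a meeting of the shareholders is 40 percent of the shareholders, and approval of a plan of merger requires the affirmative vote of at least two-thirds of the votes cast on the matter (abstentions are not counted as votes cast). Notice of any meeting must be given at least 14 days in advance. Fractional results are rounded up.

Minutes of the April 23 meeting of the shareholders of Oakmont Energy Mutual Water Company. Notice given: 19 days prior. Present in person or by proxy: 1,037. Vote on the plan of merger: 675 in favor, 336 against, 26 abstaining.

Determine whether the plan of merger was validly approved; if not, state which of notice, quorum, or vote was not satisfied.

Valid — all requirements satisfied.

Notice: 19 days given; 14 required. Satisfied.
Quorum: 40% of 2,591 = 1,036.40, rounded up to 1,037; 1,037 present. Satisfied.
Vote: requires two-thirds of the votes cast (1,037 − 26 abstaining = 1,011); 2/3 of 1011 = 674, so 674 needed; 675 in favor. Satisfied.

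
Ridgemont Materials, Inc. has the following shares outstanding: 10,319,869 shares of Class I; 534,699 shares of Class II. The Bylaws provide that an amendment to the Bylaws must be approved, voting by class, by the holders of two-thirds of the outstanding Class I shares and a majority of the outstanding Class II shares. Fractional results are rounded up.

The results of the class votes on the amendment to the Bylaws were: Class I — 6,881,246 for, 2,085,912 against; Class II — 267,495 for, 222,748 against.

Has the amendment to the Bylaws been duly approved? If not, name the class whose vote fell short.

Class I: 2/3 of 10319869 = 6879912.67, rounded up to 6879913; 6,879,913 required, 6,881,246 in favor — approved.
Class II: a majority of 534699 is 267350; 267,350 required, 267,495 in favor — approved.

Approved — every class gave the required vote.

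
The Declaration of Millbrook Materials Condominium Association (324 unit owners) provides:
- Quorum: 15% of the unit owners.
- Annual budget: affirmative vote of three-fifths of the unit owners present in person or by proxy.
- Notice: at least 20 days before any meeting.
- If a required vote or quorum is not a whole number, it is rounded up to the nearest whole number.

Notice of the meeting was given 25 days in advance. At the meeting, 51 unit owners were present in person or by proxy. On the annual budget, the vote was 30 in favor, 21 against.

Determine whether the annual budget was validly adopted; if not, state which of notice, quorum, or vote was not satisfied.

Invalid — vote requirement not satisfied.

Notice: 25 days given; 20 required. Satisfied.
Quorum: 15% of 324 = 48.60, rounded up to 49; 51 present. Satisfied.
Vote: requires three-fifths of those present (51); 3/5 of 51 = 30.60, rounded up to 31, so 31 needed; 30 in favor. Not satisfied.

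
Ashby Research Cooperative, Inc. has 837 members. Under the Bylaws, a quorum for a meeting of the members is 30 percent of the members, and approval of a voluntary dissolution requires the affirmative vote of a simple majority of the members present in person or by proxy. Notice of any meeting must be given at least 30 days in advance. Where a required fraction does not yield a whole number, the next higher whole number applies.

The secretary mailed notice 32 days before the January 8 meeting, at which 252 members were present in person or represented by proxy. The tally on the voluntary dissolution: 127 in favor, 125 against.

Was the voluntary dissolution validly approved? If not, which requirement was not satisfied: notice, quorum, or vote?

Notice: 32 days given; 30 required. Satisfied.
Quorum: 30% of 837 = 251.10, rounded up to 252; 252 present. Satisfied.
Vote: requires a majority of those present (252); a majority of 252 is 127, so 127 needed; 127 in favor. Satisfied.

Valid — all requirements satisfied.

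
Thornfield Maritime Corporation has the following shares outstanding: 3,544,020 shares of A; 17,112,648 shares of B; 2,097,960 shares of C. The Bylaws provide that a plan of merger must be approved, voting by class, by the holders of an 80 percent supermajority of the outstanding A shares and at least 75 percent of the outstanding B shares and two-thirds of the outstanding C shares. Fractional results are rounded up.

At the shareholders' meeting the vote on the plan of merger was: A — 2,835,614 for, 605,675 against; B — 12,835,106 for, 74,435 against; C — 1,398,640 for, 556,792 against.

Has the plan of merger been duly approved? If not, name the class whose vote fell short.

A: 4/5 of 3544020 = 2835216; 2,835,216 required, 2,835,614 in favor — approved.
B: 3/4 of 17112648 = 12834486; 12,834,486 required, 12,835,106 in favor — approved.
C: 2/3 of 2097960 = 1398640; 1,398,640 required, 1,398,640 in favor — approved.

Approved — every class gave the required vote.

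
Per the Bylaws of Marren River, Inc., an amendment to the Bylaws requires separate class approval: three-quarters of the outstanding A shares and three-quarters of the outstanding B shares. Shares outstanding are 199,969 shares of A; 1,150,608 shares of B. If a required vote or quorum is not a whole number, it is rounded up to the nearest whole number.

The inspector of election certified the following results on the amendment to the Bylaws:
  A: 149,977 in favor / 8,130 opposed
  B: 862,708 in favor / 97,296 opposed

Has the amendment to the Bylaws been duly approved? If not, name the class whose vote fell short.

Not approved — the B shares did not give the required vote.

A: 3/4 of 199969 = 149976.75, rounded up to 149977; 149,977 required, 149,977 in favor — approved.
B: 3/4 of 1150608 = 862956; 862,956 required, 862,708 in favor — not approved.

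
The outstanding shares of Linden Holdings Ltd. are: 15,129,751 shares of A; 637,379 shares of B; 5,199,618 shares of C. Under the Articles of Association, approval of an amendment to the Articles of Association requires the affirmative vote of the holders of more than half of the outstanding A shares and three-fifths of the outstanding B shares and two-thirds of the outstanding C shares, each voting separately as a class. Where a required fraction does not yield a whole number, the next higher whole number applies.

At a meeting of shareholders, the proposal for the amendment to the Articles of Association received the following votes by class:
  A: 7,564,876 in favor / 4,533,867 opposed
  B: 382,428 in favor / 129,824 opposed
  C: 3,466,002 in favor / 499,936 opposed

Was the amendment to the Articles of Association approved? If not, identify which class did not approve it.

A: a majority of 15129751 is 7564876; 7,564,876 required, 7,564,876 in favor — approved.
B: 3/5 of 637379 = 382427.40, rounded up to 382428; 382,428 required, 382,428 in favor — approved.
C: 2/3 of 5199618 = 3466412; 3,466,412 required, 3,466,002 in favor — not approved.

Not approved — the C shares did not give the required vote.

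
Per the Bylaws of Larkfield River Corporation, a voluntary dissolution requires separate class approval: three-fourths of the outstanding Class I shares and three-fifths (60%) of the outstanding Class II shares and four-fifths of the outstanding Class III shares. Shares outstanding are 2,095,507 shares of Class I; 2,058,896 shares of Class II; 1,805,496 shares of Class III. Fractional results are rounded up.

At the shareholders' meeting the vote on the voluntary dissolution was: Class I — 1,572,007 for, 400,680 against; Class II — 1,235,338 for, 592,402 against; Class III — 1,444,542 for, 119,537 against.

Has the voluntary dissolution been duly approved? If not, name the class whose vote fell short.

Approved — every class gave the required vote.

Class I: 3/4 of 2095507 = 1571630.25, rounded up to 1571631; 1,571,631 required, 1,572,007 in favor — approved.
Class II: 3/5 of 2058896 = 1235337.60, rounded up to 1235338; 1,235,338 required, 1,235,338 in favor — approved.
Class III: 4/5 of 1805496 = 1444396.80, rounded up to 1444397; 1,444,397 required, 1,444,542 in favor — approved.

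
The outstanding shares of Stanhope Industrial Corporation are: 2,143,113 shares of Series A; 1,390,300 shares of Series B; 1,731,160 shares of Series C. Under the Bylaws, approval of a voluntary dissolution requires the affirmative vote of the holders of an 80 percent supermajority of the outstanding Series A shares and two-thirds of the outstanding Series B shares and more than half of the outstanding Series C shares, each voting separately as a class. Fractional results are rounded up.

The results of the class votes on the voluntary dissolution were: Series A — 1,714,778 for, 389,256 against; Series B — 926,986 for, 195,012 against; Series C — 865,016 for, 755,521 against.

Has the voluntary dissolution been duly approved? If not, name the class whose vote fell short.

Not approved — the Series C shares did not give the required vote.

Series A: 4/5 of 2143113 = 1714490.40, rounded up to 1714491; 1,714,491 required, 1,714,778 in favor — approved.
Series B: 2/3 of 1390300 = 926866.67, rounded up to 926867; 926,867 required, 926,986 in favor — approved.
Series C: a majority of 1731160 is 865581; 865,581 required, 865,016 in favor — not approved.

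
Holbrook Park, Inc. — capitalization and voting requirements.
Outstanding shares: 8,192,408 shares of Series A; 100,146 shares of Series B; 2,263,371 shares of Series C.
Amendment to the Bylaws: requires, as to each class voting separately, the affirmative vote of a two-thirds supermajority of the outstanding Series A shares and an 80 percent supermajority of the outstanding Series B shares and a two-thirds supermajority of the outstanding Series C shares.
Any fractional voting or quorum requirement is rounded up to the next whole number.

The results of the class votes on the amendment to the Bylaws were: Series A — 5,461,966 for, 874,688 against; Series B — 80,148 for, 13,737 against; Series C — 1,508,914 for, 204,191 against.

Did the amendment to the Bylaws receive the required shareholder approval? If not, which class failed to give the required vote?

Series A: 2/3 of 8192408 = 5461605.33, rounded up to 5461606; 5,461,606 required, 5,461,966 in favor — approved.
Series B: 4/5 of 100146 = 80116.80, rounded up to 80117; 80,117 required, 80,148 in favor — approved.
Series C: 2/3 of 2263371 = 1508914; 1,508,914 required, 1,508,914 in favor — approved.

Approved — every class gave the required vote.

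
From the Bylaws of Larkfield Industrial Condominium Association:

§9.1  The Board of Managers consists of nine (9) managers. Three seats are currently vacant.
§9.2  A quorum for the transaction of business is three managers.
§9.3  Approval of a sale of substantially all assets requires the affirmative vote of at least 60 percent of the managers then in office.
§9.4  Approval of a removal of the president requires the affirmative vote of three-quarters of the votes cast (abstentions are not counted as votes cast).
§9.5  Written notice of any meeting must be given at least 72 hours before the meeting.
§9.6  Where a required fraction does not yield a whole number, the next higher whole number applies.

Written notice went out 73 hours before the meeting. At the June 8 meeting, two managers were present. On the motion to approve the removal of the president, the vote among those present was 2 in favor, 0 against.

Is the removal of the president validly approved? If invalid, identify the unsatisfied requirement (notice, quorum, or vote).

Invalid — quorum requirement not satisfied.

Notice: 73 hours given; 72 required (73 ≥ 72). Satisfied.
Quorum: 2 present; quorum is 3. Not satisfied.
Vote: the removal of the president requires three-fourths of the votes cast (2). 3/4 of 2 = 1.50, rounded up to 2, so 2 affirmative votes are needed; 2 voted in favor. Satisfied. (Moot — without a quorum no business can be validly transacted.)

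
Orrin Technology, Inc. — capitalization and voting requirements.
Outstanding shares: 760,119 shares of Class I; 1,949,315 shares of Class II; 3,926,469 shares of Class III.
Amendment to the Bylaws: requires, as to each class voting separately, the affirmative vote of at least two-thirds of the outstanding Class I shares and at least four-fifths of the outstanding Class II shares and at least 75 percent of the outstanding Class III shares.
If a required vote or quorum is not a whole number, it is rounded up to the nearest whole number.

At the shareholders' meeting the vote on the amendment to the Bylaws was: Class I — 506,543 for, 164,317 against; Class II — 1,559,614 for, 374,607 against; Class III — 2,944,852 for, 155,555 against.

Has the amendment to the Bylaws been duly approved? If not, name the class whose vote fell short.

Class I: 2/3 of 760119 = 506746; 506,746 required, 506,543 in favor — not approved.
Class II: 4/5 of 1949315 = 1559452; 1,559,452 required, 1,559,614 in favor — approved.
Class III: 3/4 of 3926469 = 2944851.75, rounded up to 2944852; 2,944,852 required, 2,944,852 in favor — approved.

Not approved — the Class I shares did not give the required vote.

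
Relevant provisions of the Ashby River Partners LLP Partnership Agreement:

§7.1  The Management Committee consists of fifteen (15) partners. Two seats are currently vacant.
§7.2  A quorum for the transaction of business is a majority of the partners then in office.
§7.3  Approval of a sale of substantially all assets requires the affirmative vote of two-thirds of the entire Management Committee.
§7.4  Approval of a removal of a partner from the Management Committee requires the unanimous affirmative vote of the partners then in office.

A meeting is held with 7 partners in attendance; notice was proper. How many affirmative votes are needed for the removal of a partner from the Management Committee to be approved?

The removal of a partner from the Management Committee requires the unanimous vote of the partners then in office (13).
Unanimous means all 13.
(Only 7 can vote, so the removal of a partner from the Management Committee cannot pass at this meeting, but the required vote is still 13.)

13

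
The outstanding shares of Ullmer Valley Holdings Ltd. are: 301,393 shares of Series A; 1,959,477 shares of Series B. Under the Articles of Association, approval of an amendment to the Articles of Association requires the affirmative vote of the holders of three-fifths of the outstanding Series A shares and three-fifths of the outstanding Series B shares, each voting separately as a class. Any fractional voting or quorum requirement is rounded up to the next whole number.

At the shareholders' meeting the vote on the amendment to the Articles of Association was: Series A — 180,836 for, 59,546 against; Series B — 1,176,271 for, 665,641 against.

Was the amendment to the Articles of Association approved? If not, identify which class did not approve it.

Series A: 3/5 of 301393 = 180835.80, rounded up to 180836; 180,836 required, 180,836 in favor — approved.
Series B: 3/5 of 1959477 = 1175686.20, rounded up to 1175687; 1,175,687 required, 1,176,271 in favor — approved.

Approved — every class gave the required vote.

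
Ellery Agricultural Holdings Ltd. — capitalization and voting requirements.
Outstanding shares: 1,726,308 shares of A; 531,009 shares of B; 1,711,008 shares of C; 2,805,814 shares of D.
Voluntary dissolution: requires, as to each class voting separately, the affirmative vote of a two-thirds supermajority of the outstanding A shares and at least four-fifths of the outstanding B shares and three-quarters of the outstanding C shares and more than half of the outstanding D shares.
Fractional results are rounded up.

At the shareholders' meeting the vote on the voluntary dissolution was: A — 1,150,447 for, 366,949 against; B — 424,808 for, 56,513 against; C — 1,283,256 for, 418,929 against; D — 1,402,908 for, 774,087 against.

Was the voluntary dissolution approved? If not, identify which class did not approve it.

Not approved — the A shares did not give the required vote.

A: 2/3 of 1726308 = 1150872; 1,150,872 required, 1,150,447 in favor — not approved.
B: 4/5 of 531009 = 424807.20, rounded up to 424808; 424,808 required, 424,808 in favor — approved.
C: 3/4 of 1711008 = 1283256; 1,283,256 required, 1,283,256 in favor — approved.
D: a majority of 2805814 is 1402908; 1,402,908 required, 1,402,908 in favor — approved.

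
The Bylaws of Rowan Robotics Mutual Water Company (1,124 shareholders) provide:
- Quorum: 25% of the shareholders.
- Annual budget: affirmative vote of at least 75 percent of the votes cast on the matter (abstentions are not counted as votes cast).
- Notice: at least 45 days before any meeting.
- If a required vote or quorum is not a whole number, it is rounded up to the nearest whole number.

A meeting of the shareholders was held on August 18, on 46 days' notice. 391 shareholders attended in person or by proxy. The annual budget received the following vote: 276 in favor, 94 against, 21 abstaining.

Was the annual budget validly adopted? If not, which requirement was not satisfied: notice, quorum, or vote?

Invalid — vote requirement not satisfied.

Notice: 46 days given; 45 required. Satisfied.
Quorum: 25% of 1,124 = 281; 391 present. Satisfied.
Vote: requires three-fourths of the votes cast (391 − 21 abstaining = 370); 3/4 of 370 = 277.50, rounded up to 278, so 278 needed; 276 in favor. Not satisfied.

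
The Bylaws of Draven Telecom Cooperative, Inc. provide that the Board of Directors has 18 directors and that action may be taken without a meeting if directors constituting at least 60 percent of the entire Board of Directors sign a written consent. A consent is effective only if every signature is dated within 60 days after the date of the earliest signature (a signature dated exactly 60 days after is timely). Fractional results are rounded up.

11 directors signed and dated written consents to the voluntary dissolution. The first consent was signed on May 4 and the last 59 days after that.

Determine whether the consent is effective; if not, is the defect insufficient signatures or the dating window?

Signatures required: at least 60 percent of 18 — 3/5 of 18 = 10.80, rounded up to 11, so 11 needed; 11 signed. Sufficient.
Dating window: the latest signature is 59 days after the earliest; the limit is 60 days. Within the window.

Effective — both the signature and dating-window requirements are satisfied.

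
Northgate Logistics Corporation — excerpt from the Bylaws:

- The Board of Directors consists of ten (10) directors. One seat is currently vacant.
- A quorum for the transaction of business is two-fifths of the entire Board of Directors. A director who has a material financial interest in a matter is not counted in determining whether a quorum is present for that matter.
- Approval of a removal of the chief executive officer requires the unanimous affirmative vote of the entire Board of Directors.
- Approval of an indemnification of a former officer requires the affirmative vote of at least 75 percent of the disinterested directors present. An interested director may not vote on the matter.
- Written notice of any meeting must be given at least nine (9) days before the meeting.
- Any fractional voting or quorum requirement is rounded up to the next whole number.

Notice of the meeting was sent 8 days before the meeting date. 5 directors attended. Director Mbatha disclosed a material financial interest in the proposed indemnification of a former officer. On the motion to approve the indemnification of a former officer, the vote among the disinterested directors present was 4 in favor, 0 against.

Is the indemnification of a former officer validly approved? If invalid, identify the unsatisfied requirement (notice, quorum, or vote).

Notice: 8 days given; 9 required (8 < 9). Not satisfied.
Quorum: 5 present, but the 1 interested director does not count, leaving 4. Quorum is 4. Satisfied.
Vote: the indemnification of a former officer requires three-fourths of the disinterested directors present (5 − 1 = 4). 3/4 of 4 = 3, so 3 affirmative votes are needed; 4 voted in favor. Satisfied.

Invalid — notice requirement not satisfied.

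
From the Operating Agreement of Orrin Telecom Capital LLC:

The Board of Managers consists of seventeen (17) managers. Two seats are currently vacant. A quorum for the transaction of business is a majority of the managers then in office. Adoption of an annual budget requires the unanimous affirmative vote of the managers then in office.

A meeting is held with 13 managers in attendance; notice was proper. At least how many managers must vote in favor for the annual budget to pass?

15

The annual budget requires the unanimous vote of the managers then in office (15).
Unanimous means all 15.
(Only 13 can vote, so the annual budget cannot pass at this meeting, but the required vote is still 15.)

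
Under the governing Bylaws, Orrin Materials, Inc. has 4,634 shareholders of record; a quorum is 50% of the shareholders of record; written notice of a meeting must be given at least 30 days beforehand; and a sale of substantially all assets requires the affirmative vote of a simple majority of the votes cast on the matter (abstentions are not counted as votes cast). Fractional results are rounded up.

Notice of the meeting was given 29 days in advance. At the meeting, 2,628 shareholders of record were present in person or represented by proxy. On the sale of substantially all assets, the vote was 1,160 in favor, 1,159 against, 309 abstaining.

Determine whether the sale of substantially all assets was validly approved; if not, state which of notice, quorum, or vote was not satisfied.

Invalid — notice requirement not satisfied.

Notice: 29 days given; 30 required. Not satisfied.
Quorum: 50% of 4,634 = 2,317; 2,628 present. Satisfied.
Vote: requires a majority of the votes cast (2,628 − 309 abstaining = 2,319); a majority of 2319 is 1160, so 1,160 needed; 1,160 in favor. Satisfied.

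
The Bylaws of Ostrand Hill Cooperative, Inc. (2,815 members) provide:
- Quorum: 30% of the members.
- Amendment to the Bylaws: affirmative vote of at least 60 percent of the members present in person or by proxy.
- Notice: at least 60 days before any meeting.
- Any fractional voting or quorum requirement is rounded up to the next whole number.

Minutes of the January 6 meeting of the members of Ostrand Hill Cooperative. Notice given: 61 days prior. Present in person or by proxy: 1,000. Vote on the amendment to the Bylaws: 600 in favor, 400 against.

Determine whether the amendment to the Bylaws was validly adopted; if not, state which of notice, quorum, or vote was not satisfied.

Notice: 61 days given; 60 required. Satisfied.
Quorum: 30% of 2,815 = 844.50, rounded up to 845; 1,000 present. Satisfied.
Vote: requires three-fifths of those present (1,000); 3/5 of 1000 = 600, so 600 needed; 600 in favor. Satisfied.

Valid — all requirements satisfied.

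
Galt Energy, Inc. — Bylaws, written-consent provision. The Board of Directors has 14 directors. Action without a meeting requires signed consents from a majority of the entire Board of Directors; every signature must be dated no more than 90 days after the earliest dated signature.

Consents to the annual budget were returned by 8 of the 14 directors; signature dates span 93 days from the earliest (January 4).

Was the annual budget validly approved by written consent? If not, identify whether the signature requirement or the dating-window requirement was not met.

Signatures required: a majority of 14 — a majority of 14 is 8, so 8 needed; 8 signed. Sufficient.
Dating window: the latest signature is 93 days after the earliest; the limit is 90 days. Outside the window.

Not effective — dating-window requirement not satisfied.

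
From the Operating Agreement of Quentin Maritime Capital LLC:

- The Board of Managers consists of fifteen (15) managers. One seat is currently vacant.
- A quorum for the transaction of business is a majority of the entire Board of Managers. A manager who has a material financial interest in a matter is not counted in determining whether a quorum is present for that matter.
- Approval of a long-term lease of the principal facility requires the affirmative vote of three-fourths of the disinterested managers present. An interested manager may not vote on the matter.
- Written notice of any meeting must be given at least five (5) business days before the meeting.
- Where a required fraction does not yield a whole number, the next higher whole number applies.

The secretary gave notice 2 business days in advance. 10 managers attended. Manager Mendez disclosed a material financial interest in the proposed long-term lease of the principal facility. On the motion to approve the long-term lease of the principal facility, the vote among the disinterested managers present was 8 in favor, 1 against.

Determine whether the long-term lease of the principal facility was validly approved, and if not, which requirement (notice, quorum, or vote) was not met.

Notice: 2 business days given; 5 required (2 < 5). Not satisfied.
Quorum: 10 present, but the 1 interested manager does not count, leaving 9. Quorum is 8. Satisfied.
Vote: the long-term lease of the principal facility requires three-fourths of the disinterested managers present (10 − 1 = 9). 3/4 of 9 = 6.75, rounded up to 7, so 7 affirmative votes are needed; 8 voted in favor. Satisfied.

Invalid — notice requirement not satisfied.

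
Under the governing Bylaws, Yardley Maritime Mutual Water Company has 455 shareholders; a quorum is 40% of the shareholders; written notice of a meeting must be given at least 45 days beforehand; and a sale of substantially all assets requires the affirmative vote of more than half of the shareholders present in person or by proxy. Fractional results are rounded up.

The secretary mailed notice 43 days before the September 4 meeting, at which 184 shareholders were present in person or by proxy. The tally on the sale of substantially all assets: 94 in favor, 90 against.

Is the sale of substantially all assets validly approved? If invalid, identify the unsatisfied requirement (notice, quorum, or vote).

Notice: 43 days given; 45 required. Not satisfied.
Quorum: 40% of 455 = 182; 184 present. Satisfied.
Vote: requires a majority of those present (184); a majority of 184 is 93, so 93 needed; 94 in favor. Satisfied.

Invalid — notice requirement not satisfied.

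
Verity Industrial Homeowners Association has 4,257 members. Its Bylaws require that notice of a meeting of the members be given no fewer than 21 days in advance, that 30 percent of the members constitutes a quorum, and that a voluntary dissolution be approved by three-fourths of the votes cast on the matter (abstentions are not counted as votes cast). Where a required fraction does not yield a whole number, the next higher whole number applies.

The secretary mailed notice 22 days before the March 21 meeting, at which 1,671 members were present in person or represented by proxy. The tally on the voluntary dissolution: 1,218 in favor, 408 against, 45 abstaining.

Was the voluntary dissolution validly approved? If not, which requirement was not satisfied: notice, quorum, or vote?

Notice: 22 days given; 21 required. Satisfied.
Quorum: 30% of 4,257 = 1,277.10, rounded up to 1,278; 1,671 present. Satisfied.
Vote: requires three-fourths of the votes cast (1,671 − 45 abstaining = 1,626); 3/4 of 1626 = 1219.50, rounded up to 1220, so 1,220 needed; 1,218 in favor. Not satisfied.

Invalid — vote requirement not satisfied.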